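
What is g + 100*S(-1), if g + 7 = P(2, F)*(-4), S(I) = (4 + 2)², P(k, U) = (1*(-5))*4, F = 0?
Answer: 3673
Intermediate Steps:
P(k, U) = -20 (P(k, U) = -5*4 = -20)
S(I) = 36 (S(I) = 6² = 36)
g = 73 (g = -7 - 20*(-4) = -7 + 80 = 73)
g + 100*S(-1) = 73 + 100*36 = 73 + 3600 = 3673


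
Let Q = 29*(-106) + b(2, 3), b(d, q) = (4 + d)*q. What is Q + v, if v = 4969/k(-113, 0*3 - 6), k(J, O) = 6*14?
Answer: -251735/84 ≈ -2996.8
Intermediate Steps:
k(J, O) = 84
b(d, q) = q*(4 + d)
v = 4969/84 ≈ 59.155
Q = -3056 (Q = 29*(-106) + 3*(4 + 2) = -3074 + 3*6 = -3074 + 18 = -3056)
Q + v = -3056 + 4969/84 = -251735/84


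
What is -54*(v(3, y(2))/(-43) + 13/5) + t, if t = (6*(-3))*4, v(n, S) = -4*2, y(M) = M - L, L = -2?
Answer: -47826/215 ≈ -222.45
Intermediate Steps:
y(M) = 2 + M (y(M) = M - 1*(-2) = M + 2 = 2 + M)
v(n, S) = -8
t = -72 (t = -18*4 = -72)
-54*(v(3, y(2))/(-43) + 13/5) + t = -54*(-8/(-43) + 13/5) - 72 = -54*(-8*(-1/43) + 13*(⅕)) - 72 = -54*(8/43 + 13/5) - 72 = -54*599/215 - 72 = -32346/215 - 72 = -47826/215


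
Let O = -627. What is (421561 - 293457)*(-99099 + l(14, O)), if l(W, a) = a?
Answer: -12775299504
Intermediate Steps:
(421561 - 293457)*(-99099 + l(14, O)) = (421561 - 293457)*(-99099 - 627) = 128104*(-99726) = -12775299504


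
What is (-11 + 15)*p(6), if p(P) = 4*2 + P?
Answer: 56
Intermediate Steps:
p(P) = 8 + P
(-11 + 15)*p(6) = (-11 + 15)*(8 + 6) = 4*14 = 56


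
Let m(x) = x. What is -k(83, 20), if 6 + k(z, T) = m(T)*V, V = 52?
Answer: -1034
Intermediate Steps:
k(z, T) = -6 + 52*T (k(z, T) = -6 + T*52 = -6 + 52*T)
-k(83, 20) = -(-6 + 52*20) = -(-6 + 1040) = -1*1034 = -1034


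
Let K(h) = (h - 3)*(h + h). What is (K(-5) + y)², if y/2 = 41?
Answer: 26244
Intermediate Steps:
y = 82 (y = 2*41 = 82)
K(h) = 2*h*(-3 + h) (K(h) = (-3 + h)*(2*h) = 2*h*(-3 + h))
(K(-5) + y)² = (2*(-5)*(-3 - 5) + 82)² = (2*(-5)*(-8) + 82)² = (80 + 82)² = 162² = 26244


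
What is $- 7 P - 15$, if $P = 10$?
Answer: $-85$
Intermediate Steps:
$- 7 P - 15 = \left(-7\right) 10 - 15 = -70 - 15 = -85$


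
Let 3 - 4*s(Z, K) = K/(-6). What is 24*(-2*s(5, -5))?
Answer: -26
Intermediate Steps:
s(Z, K) = ¾ + K/24 (s(Z, K) = ¾ - K/(4*(-6)) = ¾ - K*(-1)/(4*6) = ¾ - (-1)*K/24 = ¾ + K/24)
24*(-2*s(5, -5)) = 24*(-2*(¾ + (1/24)*(-5))) = 24*(-2*(¾ - 5/24)) = 24*(-2*13/24) = 24*(-13/12) = -26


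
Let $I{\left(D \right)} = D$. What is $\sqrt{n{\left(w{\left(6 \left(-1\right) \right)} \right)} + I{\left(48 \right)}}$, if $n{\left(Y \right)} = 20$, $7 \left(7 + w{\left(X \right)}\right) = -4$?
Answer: $2 \sqrt{17} \approx 8.2462$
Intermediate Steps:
$w{\left(X \right)} = - \frac{53}{7}$ ($w{\left(X \right)} = -7 + \frac{1}{7} \left(-4\right) = -7 - \frac{4}{7} = - \frac{53}{7}$)
$\sqrt{n{\left(w{\left(6 \left(-1\right) \right)} \right)} + I{\left(48 \right)}} = \sqrt{20 + 48} = \sqrt{68} = 2 \sqrt{17}$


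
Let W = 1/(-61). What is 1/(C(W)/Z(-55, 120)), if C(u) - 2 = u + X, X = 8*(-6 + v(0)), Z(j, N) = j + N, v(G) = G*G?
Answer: -3965/2807 ≈ -1.4125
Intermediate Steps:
v(G) = G²
Z(j, N) = N + j
X = -48 (X = 8*(-6 + 0²) = 8*(-6 + 0) = 8*(-6) = -48)
W = -1/61 ≈ -0.016393
C(u) = -46 + u (C(u) = 2 + (u - 48) = 2 + (-48 + u) = -46 + u)
1/(C(W)/Z(-55, 120)) = 1/((-46 - 1/61)/(120 - 55)) = 1/(-2807/61/65) = 1/(-2807/61*1/65) = 1/(-2807/3965) = -3965/2807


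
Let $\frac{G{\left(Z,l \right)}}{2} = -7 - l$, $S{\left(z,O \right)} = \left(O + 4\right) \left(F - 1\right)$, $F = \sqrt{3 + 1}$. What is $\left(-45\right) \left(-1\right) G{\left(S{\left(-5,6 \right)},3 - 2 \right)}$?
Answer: $-720$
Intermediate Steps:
$F = 2$ ($F = \sqrt{4} = 2$)
$S{\left(z,O \right)} = 4 + O$ ($S{\left(z,O \right)} = \left(O + 4\right) \left(2 - 1\right) = \left(4 + O\right) 1 = 4 + O$)
$G{\left(Z,l \right)} = -14 - 2 l$ ($G{\left(Z,l \right)} = 2 \left(-7 - l\right) = -14 - 2 l$)
$\left(-45\right) \left(-1\right) G{\left(S{\left(-5,6 \right)},3 - 2 \right)} = \left(-45\right) \left(-1\right) \left(-14 - 2 \left(3 - 2\right)\right) = 45 \left(-14 - 2\right) = 45 \left(-16\right) = -720$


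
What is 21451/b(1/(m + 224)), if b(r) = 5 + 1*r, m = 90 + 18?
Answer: 7121732/1661 ≈ 4287.6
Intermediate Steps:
m = 108
b(r) = 5 + r
21451/b(1/(m + 224)) = 21451/(5 + 1/(108 + 224)) = 21451/(5 + 1/332) = 21451/(1661/332) = 21451*(332/1661) = 7121732/1661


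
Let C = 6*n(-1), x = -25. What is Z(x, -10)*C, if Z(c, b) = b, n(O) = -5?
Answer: 300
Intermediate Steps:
C = -30 (C = 6*(-5) = -30)
Z(x, -10)*C = -10*(-30) = 300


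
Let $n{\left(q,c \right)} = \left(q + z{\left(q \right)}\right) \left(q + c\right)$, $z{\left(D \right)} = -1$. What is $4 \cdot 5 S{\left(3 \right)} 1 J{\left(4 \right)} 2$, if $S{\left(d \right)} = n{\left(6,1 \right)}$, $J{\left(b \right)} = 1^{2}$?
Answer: $1400$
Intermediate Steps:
$J{\left(b \right)} = 1$
$n{\left(q,c \right)} = \left(-1 + q\right) \left(c + q\right)$ ($n{\left(q,c \right)} = \left(q - 1\right) \left(q + c\right) = \left(-1 + q\right) \left(c + q\right)$)
$S{\left(d \right)} = 35$ ($S{\left(d \right)} = 6^{2} - 1 - 6 + 1 \cdot 6 = 36 - 1 - 6 + 6 = 35$)
$4 \cdot 5 S{\left(3 \right)} 1 J{\left(4 \right)} 2 = 4 \cdot 5 \cdot 35 \cdot 1 \cdot 1 \cdot 2 = 20 \cdot 35 \cdot 1 \cdot 2 = 700 \cdot 2 = 1400$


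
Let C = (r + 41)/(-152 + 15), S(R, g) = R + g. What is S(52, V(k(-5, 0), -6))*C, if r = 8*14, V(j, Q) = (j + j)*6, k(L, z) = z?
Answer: -7956/137 ≈ -58.073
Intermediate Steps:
V(j, Q) = 12*j (V(j, Q) = (2*j)*6 = 12*j)
r = 112
C = -153/137 (C = (112 + 41)/(-152 + 15) = 153/(-137) = 153*(-1/137) = -153/137 ≈ -1.1168)
S(52, V(k(-5, 0), -6))*C = (52 + 12*0)*(-153/137) = (52 + 0)*(-153/137) = 52*(-153/137) = -7956/137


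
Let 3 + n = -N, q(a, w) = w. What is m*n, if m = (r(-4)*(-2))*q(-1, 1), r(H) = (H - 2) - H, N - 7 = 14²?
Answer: -824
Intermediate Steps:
N = 203 (N = 7 + 14² = 7 + 196 = 203)
r(H) = -2 (r(H) = (-2 + H) - H = -2)
n = -206 (n = -3 - 1*203 = -3 - 203 = -206)
m = 4 (m = -2*(-2)*1 = 4*1 = 4)
m*n = 4*(-206) = -824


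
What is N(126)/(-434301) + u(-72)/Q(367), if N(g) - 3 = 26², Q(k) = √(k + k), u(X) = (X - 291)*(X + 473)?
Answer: -97/62043 - 145563*√734/734 ≈ -5372.8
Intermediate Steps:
u(X) = (-291 + X)*(473 + X)
Q(k) = √2*√k (Q(k) = √(2*k) = √2*√k)
N(g) = 679 (N(g) = 3 + 26² = 3 + 676 = 679)
N(126)/(-434301) + u(-72)/Q(367) = 679/(-434301) + (-137643 + (-72)² + 182*(-72))/((√2*√367)) = 679*(-1/434301) + (-137643 + 5184 - 13104)/(√734) = -97/62043 - 145563*√734/734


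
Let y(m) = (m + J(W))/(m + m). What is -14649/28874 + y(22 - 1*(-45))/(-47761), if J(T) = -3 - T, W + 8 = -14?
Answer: -46877851145/92396424638 ≈ -0.50736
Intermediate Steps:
W = -22 (W = -8 - 14 = -22)
y(m) = (19 + m)/(2*m) (y(m) = (m + (-3 - 1*(-22)))/(m + m) = (m + (-3 + 22))/((2*m)) = (m + 19)*(1/(2*m)) = (19 + m)*(1/(2*m)) = (19 + m)/(2*m))
-14649/28874 + y(22 - 1*(-45))/(-47761) = -14649/28874 + ((19 + (22 - 1*(-45)))/(2*(22 - 1*(-45))))/(-47761) = -14649*1/28874 + ((19 + (22 + 45))/(2*(22 + 45)))*(-1/47761) = -14649/28874 + ((½)*(19 + 67)/67)*(-1/47761) = -14649/28874 + ((½)*(1/67)*86)*(-1/47761) = -14649/28874 + (43/67)*(-1/47761) = -14649/28874 - 43/3199987 = -46877851145/92396424638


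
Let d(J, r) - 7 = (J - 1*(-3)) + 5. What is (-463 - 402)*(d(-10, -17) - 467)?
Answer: 399630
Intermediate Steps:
d(J, r) = 15 + J (d(J, r) = 7 + ((J - 1*(-3)) + 5) = 7 + ((J + 3) + 5) = 7 + ((3 + J) + 5) = 7 + (8 + J) = 15 + J)
(-463 - 402)*(d(-10, -17) - 467) = (-463 - 402)*((15 - 10) - 467) = -865*(5 - 467) = -865*(-462) = 399630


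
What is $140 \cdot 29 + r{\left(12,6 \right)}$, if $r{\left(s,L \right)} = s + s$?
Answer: $4084$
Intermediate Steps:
$r{\left(s,L \right)} = 2 s$
$140 \cdot 29 + r{\left(12,6 \right)} = 140 \cdot 29 + 2 \cdot 12 = 4060 + 24 = 4084$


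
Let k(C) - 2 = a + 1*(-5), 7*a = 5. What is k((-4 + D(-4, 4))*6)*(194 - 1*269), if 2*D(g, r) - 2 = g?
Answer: 1200/7 ≈ 171.43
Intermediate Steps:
a = 5/7 (a = (⅐)*5 = 5/7 ≈ 0.71429)
D(g, r) = 1 + g/2
k(C) = -16/7 (k(C) = 2 + (5/7 + 1*(-5)) = 2 + (5/7 - 5) = 2 - 30/7 = -16/7)
k((-4 + D(-4, 4))*6)*(194 - 1*269) = -16*(194 - 1*269)/7 = -16*(194 - 269)/7 = -16/7*(-75) = 1200/7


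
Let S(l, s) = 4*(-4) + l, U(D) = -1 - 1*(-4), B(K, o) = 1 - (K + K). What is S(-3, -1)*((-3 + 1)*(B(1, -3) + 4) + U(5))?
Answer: 57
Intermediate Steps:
B(K, o) = 1 - 2*K
U(D) = 3 (U(D) = -1 + 4 = 3)
S(l, s) = -16 + l
S(-3, -1)*((-3 + 1)*(B(1, -3) + 4) + U(5)) = (-16 - 3)*((-3 + 1)*((1 - 2*1) + 4) + 3) = -19*(-2*((1 - 2) + 4) + 3) = -19*(-2*(-1 + 4) + 3) = -19*(-2*3 + 3) = -19*(-6 + 3) = -19*(-3) = 57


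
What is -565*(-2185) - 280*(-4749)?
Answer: 2564245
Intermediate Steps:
-565*(-2185) - 280*(-4749) = 1234525 + 1329720 = 2564245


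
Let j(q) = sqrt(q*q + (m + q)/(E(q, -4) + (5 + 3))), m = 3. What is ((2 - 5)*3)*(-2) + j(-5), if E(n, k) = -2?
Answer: 18 + sqrt(222)/3 ≈ 22.967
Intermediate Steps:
j(q) = sqrt(1/2 + q**2 + q/6) (j(q) = sqrt(q*q + (3 + q)/(-2 + (5 + 3))) = sqrt(q**2 + (3 + q)/(-2 + 8)) = sqrt(q**2 + (3 + q)/6) = sqrt(q**2 + (3 + q)*(1/6)) = sqrt(q**2 + (1/2 + q/6)) = sqrt(1/2 + q**2 + q/6))
((2 - 5)*3)*(-2) + j(-5) = ((2 - 5)*3)*(-2) + sqrt(18 + 6*(-5) + 36*(-5)**2)/6 = -3*3*(-2) + sqrt(18 - 30 + 36*25)/6 = -9*(-2) + sqrt(18 - 30 + 900)/6 = 18 + sqrt(888)/6 = 18 + (2*sqrt(222))/6 = 18 + sqrt(222)/3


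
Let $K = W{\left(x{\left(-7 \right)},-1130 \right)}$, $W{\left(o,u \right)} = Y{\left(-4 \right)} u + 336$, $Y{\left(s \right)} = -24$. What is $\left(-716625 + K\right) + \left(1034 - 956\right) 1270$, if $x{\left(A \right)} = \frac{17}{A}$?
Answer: $-590109$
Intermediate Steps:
$W{\left(o,u \right)} = 336 - 24 u$ ($W{\left(o,u \right)} = - 24 u + 336 = 336 - 24 u$)
$K = 27456$ ($K = 336 - -27120 = 336 + 27120 = 27456$)
$\left(-716625 + K\right) + \left(1034 - 956\right) 1270 = \left(-716625 + 27456\right) + \left(1034 - 956\right) 1270 = -689169 + 78 \cdot 1270 = -689169 + 99060 = -590109$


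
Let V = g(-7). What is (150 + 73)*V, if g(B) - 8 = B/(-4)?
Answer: 8697/4 ≈ 2174.3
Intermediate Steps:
g(B) = 8 - B/4 (g(B) = 8 + B/(-4) = 8 + B*(-¼) = 8 - B/4)
V = 39/4 (V = 8 - ¼*(-7) = 8 + 7/4 = 39/4 ≈ 9.7500)
(150 + 73)*V = (150 + 73)*(39/4) = 223*(39/4) = 8697/4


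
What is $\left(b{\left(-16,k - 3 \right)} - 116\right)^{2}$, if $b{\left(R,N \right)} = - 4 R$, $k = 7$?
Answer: $2704$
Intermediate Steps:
$\left(b{\left(-16,k - 3 \right)} - 116\right)^{2} = \left(\left(-4\right) \left(-16\right) - 116\right)^{2} = \left(64 - 116\right)^{2} = \left(-52\right)^{2} = 2704$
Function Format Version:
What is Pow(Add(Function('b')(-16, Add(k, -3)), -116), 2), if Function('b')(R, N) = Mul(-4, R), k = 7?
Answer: 2704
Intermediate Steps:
Pow(Add(Function('b')(-16, Add(k, -3)), -116), 2) = Pow(Add(Mul(-4, -16), -116), 2) = Pow(Add(64, -116), 2) = Pow(-52, 2) = 2704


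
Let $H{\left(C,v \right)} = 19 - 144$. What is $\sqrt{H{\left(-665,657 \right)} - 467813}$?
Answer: $i \sqrt{467938} \approx 684.06 i$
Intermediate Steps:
$H{\left(C,v \right)} = -125$ ($H{\left(C,v \right)} = 19 - 144 = -125$)
$\sqrt{H{\left(-665,657 \right)} - 467813} = \sqrt{-125 - 467813} = \sqrt{-467938} = i \sqrt{467938}$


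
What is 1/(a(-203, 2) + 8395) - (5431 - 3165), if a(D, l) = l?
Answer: -19027601/8397 ≈ -2266.0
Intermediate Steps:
1/(a(-203, 2) + 8395) - (5431 - 3165) = 1/(2 + 8395) - (5431 - 3165) = 1/8397 - 1*2266 = 1/8397 - 2266 = -19027601/8397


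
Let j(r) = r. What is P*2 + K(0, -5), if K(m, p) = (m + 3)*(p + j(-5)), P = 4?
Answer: -22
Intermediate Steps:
K(m, p) = (-5 + p)*(3 + m) (K(m, p) = (m + 3)*(p - 5) = (3 + m)*(-5 + p) = (-5 + p)*(3 + m))
P*2 + K(0, -5) = 4*2 + (-15 - 5*0 + 3*(-5) + 0*(-5)) = 8 + (-15 + 0 - 15 + 0) = 8 - 30 = -22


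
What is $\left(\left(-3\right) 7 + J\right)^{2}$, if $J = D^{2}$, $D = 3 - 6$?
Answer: $144$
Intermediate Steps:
$D = -3$ ($D = 3 - 6 = -3$)
$J = 9$ ($J = \left(-3\right)^{2} = 9$)
$\left(\left(-3\right) 7 + J\right)^{2} = \left(\left(-3\right) 7 + 9\right)^{2} = \left(-21 + 9\right)^{2} = \left(-12\right)^{2} = 144$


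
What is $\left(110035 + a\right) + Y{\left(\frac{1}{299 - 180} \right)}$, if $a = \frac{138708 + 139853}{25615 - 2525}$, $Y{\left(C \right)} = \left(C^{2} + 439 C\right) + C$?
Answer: $\frac{35984121829961}{326977490} \approx 1.1005 \cdot 10^{5}$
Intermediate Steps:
$Y{\left(C \right)} = C^{2} + 440 C$
$a = \frac{278561}{23090} \approx 12.064$
$\left(110035 + a\right) + Y{\left(\frac{1}{299 - 180} \right)} = \left(110035 + \frac{278561}{23090}\right) + \frac{440 + \frac{1}{299 - 180}}{299 - 180} = \frac{2540986711}{23090} + \frac{440 + \frac{1}{119}}{119} = \frac{2540986711}{23090} + \frac{1}{119} \cdot \frac{52361}{119} = \frac{2540986711}{23090} + \frac{52361}{14161} = \frac{35984121829961}{326977490}$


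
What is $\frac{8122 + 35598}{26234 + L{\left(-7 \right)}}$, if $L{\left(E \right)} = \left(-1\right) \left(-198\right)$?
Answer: $\frac{5465}{3304} \approx 1.6541$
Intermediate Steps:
$L{\left(E \right)} = 198$
$\frac{8122 + 35598}{26234 + L{\left(-7 \right)}} = \frac{8122 + 35598}{26234 + 198} = \frac{43720}{26432} = 43720 \cdot \frac{1}{26432} = \frac{5465}{3304}$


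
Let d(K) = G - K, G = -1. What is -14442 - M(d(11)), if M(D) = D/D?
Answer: -14443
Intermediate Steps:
d(K) = -1 - K
M(D) = 1
-14442 - M(d(11)) = -14442 - 1*1 = -14442 - 1 = -14443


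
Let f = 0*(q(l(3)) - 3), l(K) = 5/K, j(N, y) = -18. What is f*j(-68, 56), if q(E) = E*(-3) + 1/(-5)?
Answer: 0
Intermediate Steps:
q(E) = -1/5 - 3*E (q(E) = -3*E - 1/5 = -1/5 - 3*E)
f = 0 (f = 0*((-1/5 - 15/3) - 3) = 0*((-1/5 - 3*5/3) - 3) = 0*((-1/5 - 5) - 3) = 0*(-26/5 - 3) = 0*(-41/5) = 0)
f*j(-68, 56) = 0*(-18) = 0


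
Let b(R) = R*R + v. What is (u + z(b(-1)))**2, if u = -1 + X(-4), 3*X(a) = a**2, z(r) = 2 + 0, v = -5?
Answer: 361/9 ≈ 40.111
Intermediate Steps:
b(R) = -5 + R**2 (b(R) = R*R - 5 = R**2 - 5 = -5 + R**2)
z(r) = 2
X(a) = a**2/3
u = 13/3 (u = -1 + (1/3)*(-4)**2 = -1 + (1/3)*16 = -1 + 16/3 = 13/3 ≈ 4.3333)
(u + z(b(-1)))**2 = (13/3 + 2)**2 = (19/3)**2 = 361/9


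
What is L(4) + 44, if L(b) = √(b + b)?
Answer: 44 + 2*√2 ≈ 46.828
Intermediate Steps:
L(b) = √2*√b (L(b) = √(2*b) = √2*√b)
L(4) + 44 = √2*√4 + 44 = √2*2 + 44 = 2*√2 + 44 = 44 + 2*√2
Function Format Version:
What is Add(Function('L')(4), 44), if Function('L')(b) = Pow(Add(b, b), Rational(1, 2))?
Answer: Add(44, Mul(2, Pow(2, Rational(1, 2)))) ≈ 46.828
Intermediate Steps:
Function('L')(b) = Mul(Pow(2, Rational(1, 2)), Pow(b, Rational(1, 2))) (Function('L')(b) = Pow(Mul(2, b), Rational(1, 2)) = Mul(Pow(2, Rational(1, 2)), Pow(b, Rational(1, 2))))
Add(Function('L')(4), 44) = Add(Mul(Pow(2, Rational(1, 2)), Pow(4, Rational(1, 2))), 44) = Add(Mul(Pow(2, Rational(1, 2)), 2), 44) = Add(Mul(2, Pow(2, Rational(1, 2))), 44) = Add(44, Mul(2, Pow(2, Rational(1, 2))))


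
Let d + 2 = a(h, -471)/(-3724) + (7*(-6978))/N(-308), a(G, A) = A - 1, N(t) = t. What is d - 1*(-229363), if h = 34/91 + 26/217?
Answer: 4701022857/20482 ≈ 2.2952e+5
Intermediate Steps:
h = 1392/2821 (h = 34*(1/91) + 26*(1/217) = 34/91 + 26/217 = 1392/2821 ≈ 0.49344)
a(G, A) = -1 + A
d = 3209891/20482 (d = -2 + ((-1 - 471)/(-3724) + (7*(-6978))/(-308)) = -2 + (-472*(-1/3724) - 48846*(-1/308)) = -2 + (118/931 + 3489/22) = -2 + 3250855/20482 = 3209891/20482 ≈ 156.72)
d - 1*(-229363) = 3209891/20482 - 1*(-229363) = 3209891/20482 + 229363 = 4701022857/20482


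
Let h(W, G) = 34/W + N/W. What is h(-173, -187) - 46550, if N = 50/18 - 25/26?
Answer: -1884445481/40482 ≈ -46550.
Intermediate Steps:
N = 425/234 (N = 50*(1/18) - 25*1/26 = 25/9 - 25/26 = 425/234 ≈ 1.8162)
h(W, G) = 8381/(234*W) (h(W, G) = 34/W + 425/(234*W) = 8381/(234*W))
h(-173, -187) - 46550 = (8381/234)/(-173) - 46550 = (8381/234)*(-1/173) - 46550 = -8381/40482 - 46550 = -1884445481/40482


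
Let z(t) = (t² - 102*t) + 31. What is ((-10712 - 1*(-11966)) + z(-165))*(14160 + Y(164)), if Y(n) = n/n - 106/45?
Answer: 5777576452/9 ≈ 6.4195e+8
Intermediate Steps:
z(t) = 31 + t² - 102*t
Y(n) = -61/45 (Y(n) = 1 - 106*1/45 = 1 - 106/45 = -61/45)
((-10712 - 1*(-11966)) + z(-165))*(14160 + Y(164)) = ((-10712 - 1*(-11966)) + (31 + (-165)² - 102*(-165)))*(14160 - 61/45) = ((-10712 + 11966) + (31 + 27225 + 16830))*(637139/45) = (1254 + 44086)*(637139/45) = 45340*(637139/45) = 5777576452/9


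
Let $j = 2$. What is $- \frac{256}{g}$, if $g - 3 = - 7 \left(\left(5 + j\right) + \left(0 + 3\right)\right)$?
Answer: $\frac{256}{67} \approx 3.8209$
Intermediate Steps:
$g = -67$ ($g = 3 - 7 \left(\left(5 + 2\right) + \left(0 + 3\right)\right) = 3 - 7 \left(7 + 3\right) = 3 - 70 = -67$)
$- \frac{256}{g} = - \frac{256}{-67} = \left(-256\right) \left(- \frac{1}{67}\right) = \frac{256}{67}$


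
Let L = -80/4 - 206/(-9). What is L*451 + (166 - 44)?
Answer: 12824/9 ≈ 1424.9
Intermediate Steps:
L = 26/9 (L = -80*1/4 - 206*(-1/9) = -20 + 206/9 = 26/9 ≈ 2.8889)
L*451 + (166 - 44) = (26/9)*451 + (166 - 44) = 11726/9 + 122 = 12824/9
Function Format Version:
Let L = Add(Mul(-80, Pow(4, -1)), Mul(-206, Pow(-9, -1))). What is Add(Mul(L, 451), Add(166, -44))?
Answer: Rational(12824, 9) ≈ 1424.9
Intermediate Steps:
L = Rational(26, 9) (L = Add(Mul(-80, Rational(1, 4)), Mul(-206, Rational(-1, 9))) = Add(-20, Rational(206, 9)) = Rational(26, 9) ≈ 2.8889)
Add(Mul(L, 451), Add(166, -44)) = Add(Mul(Rational(26, 9), 451), Add(166, -44)) = Add(Rational(11726, 9), 122) = Rational(12824, 9)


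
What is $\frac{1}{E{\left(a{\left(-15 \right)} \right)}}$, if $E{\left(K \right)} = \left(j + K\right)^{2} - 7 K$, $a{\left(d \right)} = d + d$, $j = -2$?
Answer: $\frac{1}{1234} \approx 0.00081037$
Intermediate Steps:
$a{\left(d \right)} = 2 d$
$E{\left(K \right)} = \left(-2 + K\right)^{2} - 7 K$
$\frac{1}{E{\left(a{\left(-15 \right)} \right)}} = \frac{1}{\left(-2 + 2 \left(-15\right)\right)^{2} - 7 \cdot 2 \left(-15\right)} = \frac{1}{\left(-2 - 30\right)^{2} - -210} = \frac{1}{\left(-32\right)^{2} + 210} = \frac{1}{1024 + 210} = \frac{1}{1234}$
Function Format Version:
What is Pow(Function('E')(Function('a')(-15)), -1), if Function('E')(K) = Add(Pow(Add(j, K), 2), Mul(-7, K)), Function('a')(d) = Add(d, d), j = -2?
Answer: Rational(1, 1234) ≈ 0.00081037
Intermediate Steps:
Function('a')(d) = Mul(2, d)
Function('E')(K) = Add(Pow(Add(-2, K), 2), Mul(-7, K))
Pow(Function('E')(Function('a')(-15)), -1) = Pow(Add(Pow(Add(-2, Mul(2, -15)), 2), Mul(-7, Mul(2, -15))), -1) = Pow(Add(Pow(Add(-2, -30), 2), Mul(-7, -30)), -1) = Pow(Add(Pow(-32, 2), 210), -1) = Pow(Add(1024, 210), -1) = Pow(1234, -1) = Rational(1, 1234)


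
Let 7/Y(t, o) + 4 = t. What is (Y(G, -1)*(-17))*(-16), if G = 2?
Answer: -952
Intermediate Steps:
Y(t, o) = 7/(-4 + t)
(Y(G, -1)*(-17))*(-16) = ((7/(-4 + 2))*(-17))*(-16) = ((7/(-2))*(-17))*(-16) = ((7*(-1/2))*(-17))*(-16) = -7/2*(-17)*(-16) = (119/2)*(-16) = -952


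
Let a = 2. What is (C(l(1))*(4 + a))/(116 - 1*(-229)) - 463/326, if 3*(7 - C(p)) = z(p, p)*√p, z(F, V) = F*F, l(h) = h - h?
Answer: -48681/37490 ≈ -1.2985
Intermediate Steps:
l(h) = 0
z(F, V) = F²
C(p) = 7 - p^(5/2)/3 (C(p) = 7 - p²*√p/3 = 7 - p^(5/2)/3)
(C(l(1))*(4 + a))/(116 - 1*(-229)) - 463/326 = ((7 - 0^(5/2)/3)*(4 + 2))/(116 - 1*(-229)) - 463/326 = ((7 - ⅓*0)*6)/(116 + 229) - 463*1/326 = ((7 + 0)*6)/345 - 463/326 = (7*6)*(1/345) - 463/326 = 42*(1/345) - 463/326 = 14/115 - 463/326 = -48681/37490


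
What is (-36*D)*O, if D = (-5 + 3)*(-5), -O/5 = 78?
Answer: 140400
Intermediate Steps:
O = -390 (O = -5*78 = -390)
D = 10 (D = -2*(-5) = 10)
(-36*D)*O = -36*10*(-390) = -360*(-390) = 140400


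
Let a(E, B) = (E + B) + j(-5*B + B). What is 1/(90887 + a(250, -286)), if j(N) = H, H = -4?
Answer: 1/90847 ≈ 1.1008e-5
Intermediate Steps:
j(N) = -4
a(E, B) = -4 + B + E (a(E, B) = (E + B) - 4 = (B + E) - 4 = -4 + B + E)
1/(90887 + a(250, -286)) = 1/(90887 + (-4 - 286 + 250)) = 1/(90887 - 40) = 1/90847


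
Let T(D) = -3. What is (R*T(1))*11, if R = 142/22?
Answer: -213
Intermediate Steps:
R = 71/11 (R = 142*(1/22) = 71/11 ≈ 6.4545)
(R*T(1))*11 = ((71/11)*(-3))*11 = -213/11*11 = -213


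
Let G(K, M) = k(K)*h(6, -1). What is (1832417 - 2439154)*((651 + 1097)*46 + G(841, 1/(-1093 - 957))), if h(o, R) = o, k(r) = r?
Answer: -51848103598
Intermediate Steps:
G(K, M) = 6*K (G(K, M) = K*6 = 6*K)
(1832417 - 2439154)*((651 + 1097)*46 + G(841, 1/(-1093 - 957))) = (1832417 - 2439154)*((651 + 1097)*46 + 6*841) = -606737*(1748*46 + 5046) = -606737*(80408 + 5046) = -606737*85454 = -51848103598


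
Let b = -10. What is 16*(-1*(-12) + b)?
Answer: 32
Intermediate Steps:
16*(-1*(-12) + b) = 16*(-1*(-12) - 10) = 16*(12 - 10) = 16*2 = 32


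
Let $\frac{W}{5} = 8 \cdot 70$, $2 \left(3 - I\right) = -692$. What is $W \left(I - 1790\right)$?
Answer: $-4034800$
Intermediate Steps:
$I = 349$ ($I = 3 - -346 = 3 + 346 = 349$)
$W = 2800$ ($W = 5 \cdot 8 \cdot 70 = 5 \cdot 560 = 2800$)
$W \left(I - 1790\right) = 2800 \left(349 - 1790\right) = 2800 \left(-1441\right) = -4034800$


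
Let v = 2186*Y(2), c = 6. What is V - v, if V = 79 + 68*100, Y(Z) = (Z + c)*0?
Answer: 6879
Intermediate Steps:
Y(Z) = 0 (Y(Z) = (Z + 6)*0 = (6 + Z)*0 = 0)
V = 6879 (V = 79 + 6800 = 6879)
v = 0 (v = 2186*0 = 0)
V - v = 6879 - 1*0 = 6879 + 0 = 6879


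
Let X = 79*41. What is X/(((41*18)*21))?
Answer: 79/378 ≈ 0.20899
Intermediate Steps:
X = 3239
X/(((41*18)*21)) = 3239/(((41*18)*21)) = 3239/((738*21)) = 3239/15498 = 3239*(1/15498) = 79/378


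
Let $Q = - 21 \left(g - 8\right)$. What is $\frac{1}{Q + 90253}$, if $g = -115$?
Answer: $\frac{1}{92836} \approx 1.0772 \cdot 10^{-5}$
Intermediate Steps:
$Q = 2583$ ($Q = - 21 \left(-115 - 8\right) = \left(-21\right) \left(-123\right) = 2583$)
$\frac{1}{Q + 90253} = \frac{1}{2583 + 90253} = \frac{1}{92836}$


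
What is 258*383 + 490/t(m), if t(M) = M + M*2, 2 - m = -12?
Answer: 296477/3 ≈ 98826.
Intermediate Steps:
m = 14 (m = 2 - 1*(-12) = 2 + 12 = 14)
t(M) = 3*M (t(M) = M + 2*M = 3*M)
258*383 + 490/t(m) = 258*383 + 490/((3*14)) = 98814 + 490/42 = 98814 + 490*(1/42) = 98814 + 35/3 = 296477/3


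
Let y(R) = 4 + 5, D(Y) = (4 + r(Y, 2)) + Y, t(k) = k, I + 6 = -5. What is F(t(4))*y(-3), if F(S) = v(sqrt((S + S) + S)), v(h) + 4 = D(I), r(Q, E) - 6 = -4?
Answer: -81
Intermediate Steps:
I = -11 (I = -6 - 5 = -11)
r(Q, E) = 2 (r(Q, E) = 6 - 4 = 2)
D(Y) = 6 + Y (D(Y) = (4 + 2) + Y = 6 + Y)
v(h) = -9 (v(h) = -4 + (6 - 11) = -4 - 5 = -9)
F(S) = -9
y(R) = 9
F(t(4))*y(-3) = -9*9 = -81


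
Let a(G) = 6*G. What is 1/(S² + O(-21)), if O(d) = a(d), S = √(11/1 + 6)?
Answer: -1/109 ≈ -0.0091743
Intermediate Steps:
S = √17 (S = √(11*1 + 6) = √(11 + 6) = √17 ≈ 4.1231)
O(d) = 6*d
1/(S² + O(-21)) = 1/((√17)² + 6*(-21)) = 1/(17 - 126) = 1/(-109) = -1/109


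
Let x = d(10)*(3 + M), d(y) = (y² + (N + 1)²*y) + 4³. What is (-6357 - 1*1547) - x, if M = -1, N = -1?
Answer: -8232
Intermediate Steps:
d(y) = 64 + y² (d(y) = (y² + (-1 + 1)²*y) + 4³ = (y² + 0²*y) + 64 = (y² + 0*y) + 64 = (y² + 0) + 64 = y² + 64 = 64 + y²)
x = 328 (x = (64 + 10²)*(3 - 1) = (64 + 100)*2 = 164*2 = 328)
(-6357 - 1*1547) - x = (-6357 - 1*1547) - 1*328 = (-6357 - 1547) - 328 = -7904 - 328 = -8232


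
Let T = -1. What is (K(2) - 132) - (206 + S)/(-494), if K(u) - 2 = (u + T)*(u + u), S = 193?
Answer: -3255/26 ≈ -125.19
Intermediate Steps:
K(u) = 2 + 2*u*(-1 + u) (K(u) = 2 + (u - 1)*(u + u) = 2 + (-1 + u)*(2*u) = 2 + 2*u*(-1 + u))
(K(2) - 132) - (206 + S)/(-494) = ((2 - 2*2 + 2*2²) - 132) - (206 + 193)/(-494) = ((2 - 4 + 2*4) - 132) - 399*(-1)/494 = ((2 - 4 + 8) - 132) - 1*(-21/26) = (6 - 132) + 21/26 = -126 + 21/26 = -3255/26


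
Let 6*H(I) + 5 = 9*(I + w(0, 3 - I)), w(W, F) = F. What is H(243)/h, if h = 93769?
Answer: 11/281307 ≈ 3.9103e-5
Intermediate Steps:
H(I) = 11/3 (H(I) = -5/6 + (9*(I + (3 - I)))/6 = -5/6 + (9*3)/6 = -5/6 + (1/6)*27 = -5/6 + 9/2 = 11/3)
H(243)/h = (11/3)/93769 = (11/3)*(1/93769) = 11/281307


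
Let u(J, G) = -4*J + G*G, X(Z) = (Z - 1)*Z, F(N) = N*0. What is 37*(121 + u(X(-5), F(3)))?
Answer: 37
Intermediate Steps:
F(N) = 0
X(Z) = Z*(-1 + Z) (X(Z) = (-1 + Z)*Z = Z*(-1 + Z))
u(J, G) = G**2 - 4*J (u(J, G) = -4*J + G**2 = G**2 - 4*J)
37*(121 + u(X(-5), F(3))) = 37*(121 + (0**2 - (-20)*(-1 - 5))) = 37*(121 + (0 - (-20)*(-6))) = 37*(121 + (0 - 4*30)) = 37*(121 + (0 - 120)) = 37*(121 - 120) = 37*1 = 37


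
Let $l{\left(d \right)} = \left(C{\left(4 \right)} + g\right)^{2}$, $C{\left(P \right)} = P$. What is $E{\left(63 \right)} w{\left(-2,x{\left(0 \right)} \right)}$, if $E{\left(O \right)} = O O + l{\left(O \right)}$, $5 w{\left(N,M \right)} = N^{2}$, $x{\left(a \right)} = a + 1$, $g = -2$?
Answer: $\frac{15892}{5} \approx 3178.4$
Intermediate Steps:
$x{\left(a \right)} = 1 + a$
$l{\left(d \right)} = 4$ ($l{\left(d \right)} = \left(4 - 2\right)^{2} = 2^{2} = 4$)
$w{\left(N,M \right)} = \frac{N^{2}}{5}$
$E{\left(O \right)} = 4 + O^{2}$ ($E{\left(O \right)} = O O + 4 = O^{2} + 4 = 4 + O^{2}$)
$E{\left(63 \right)} w{\left(-2,x{\left(0 \right)} \right)} = \left(4 + 63^{2}\right) \frac{\left(-2\right)^{2}}{5} = \left(4 + 3969\right) \frac{1}{5} \cdot 4 = 3973 \cdot \frac{4}{5} = \frac{15892}{5}$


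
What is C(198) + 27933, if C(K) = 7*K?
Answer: 29319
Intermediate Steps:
C(198) + 27933 = 7*198 + 27933 = 1386 + 27933 = 29319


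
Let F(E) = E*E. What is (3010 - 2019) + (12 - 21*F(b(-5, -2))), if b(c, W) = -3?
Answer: 814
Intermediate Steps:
F(E) = E²
(3010 - 2019) + (12 - 21*F(b(-5, -2))) = (3010 - 2019) + (12 - 21*(-3)²) = 991 + (12 - 21*9) = 991 + (12 - 189) = 991 - 177 = 814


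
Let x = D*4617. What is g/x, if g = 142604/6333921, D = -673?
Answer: -12964/1789183547451 ≈ -7.2458e-9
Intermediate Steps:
g = 12964/575811 (g = 142604*(1/6333921) = 12964/575811 ≈ 0.022514)
x = -3107241 (x = -673*4617 = -3107241)
g/x = (12964/575811)/(-3107241) = (12964/575811)*(-1/3107241) = -12964/1789183547451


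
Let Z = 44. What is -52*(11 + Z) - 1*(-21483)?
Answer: 18623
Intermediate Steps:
-52*(11 + Z) - 1*(-21483) = -52*(11 + 44) - 1*(-21483) = -52*55 + 21483 = -2860 + 21483 = 18623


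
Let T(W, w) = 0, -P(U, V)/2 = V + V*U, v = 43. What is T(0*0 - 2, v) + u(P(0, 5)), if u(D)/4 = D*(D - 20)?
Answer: 1200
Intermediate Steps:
P(U, V) = -2*V - 2*U*V (P(U, V) = -2*(V + V*U) = -2*(V + U*V) = -2*V - 2*U*V)
u(D) = 4*D*(-20 + D) (u(D) = 4*(D*(D - 20)) = 4*(D*(-20 + D)) = 4*D*(-20 + D))
T(0*0 - 2, v) + u(P(0, 5)) = 0 + 4*(-2*5*(1 + 0))*(-20 - 2*5*(1 + 0)) = 0 + 4*(-2*5*1)*(-20 - 2*5*1) = 0 + 4*(-10)*(-20 - 10) = 0 + 4*(-10)*(-30) = 0 + 1200 = 1200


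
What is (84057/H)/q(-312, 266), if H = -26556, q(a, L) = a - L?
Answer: 28019/5116456 ≈ 0.0054763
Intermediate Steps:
(84057/H)/q(-312, 266) = (84057/(-26556))/(-312 - 1*266) = (84057*(-1/26556))/(-312 - 266) = -28019/8852/(-578) = -28019/8852*(-1/578) = 28019/5116456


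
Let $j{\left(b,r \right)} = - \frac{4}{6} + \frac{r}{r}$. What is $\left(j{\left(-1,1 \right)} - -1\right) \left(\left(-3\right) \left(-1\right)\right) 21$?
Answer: $84$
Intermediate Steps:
$j{\left(b,r \right)} = \frac{1}{3}$ ($j{\left(b,r \right)} = \left(-4\right) \frac{1}{6} + 1 = - \frac{2}{3} + 1 = \frac{1}{3}$)
$\left(j{\left(-1,1 \right)} - -1\right) \left(\left(-3\right) \left(-1\right)\right) 21 = \left(\frac{1}{3} - -1\right) \left(\left(-3\right) \left(-1\right)\right) 21 = \left(\frac{1}{3} + 1\right) 3 \cdot 21 = \frac{4}{3} \cdot 3 \cdot 21 = 4 \cdot 21 = 84$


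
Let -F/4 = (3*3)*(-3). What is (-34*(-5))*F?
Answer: 18360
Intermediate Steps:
F = 108 (F = -4*3*3*(-3) = -36*(-3) = -4*(-27) = 108)
(-34*(-5))*F = -34*(-5)*108 = 170*108 = 18360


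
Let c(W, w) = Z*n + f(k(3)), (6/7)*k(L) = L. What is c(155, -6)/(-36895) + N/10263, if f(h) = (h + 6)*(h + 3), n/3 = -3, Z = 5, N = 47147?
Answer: 6957266639/1514613540 ≈ 4.5934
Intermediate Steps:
k(L) = 7*L/6
n = -9 (n = 3*(-3) = -9)
f(h) = (3 + h)*(6 + h) (f(h) = (6 + h)*(3 + h) = (3 + h)*(6 + h))
c(W, w) = 67/4 (c(W, w) = 5*(-9) + (18 + ((7/6)*3)² + 9*((7/6)*3)) = -45 + (18 + (7/2)² + 9*(7/2)) = -45 + (18 + 49/4 + 63/2) = -45 + 247/4 = 67/4)
c(155, -6)/(-36895) + N/10263 = (67/4)/(-36895) + 47147/10263 = (67/4)*(-1/36895) + 47147*(1/10263) = -67/147580 + 47147/10263 = 6957266639/1514613540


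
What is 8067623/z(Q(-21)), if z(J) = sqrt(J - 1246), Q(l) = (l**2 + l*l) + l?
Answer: -8067623*I*sqrt(385)/385 ≈ -4.1116e+5*I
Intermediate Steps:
Q(l) = l + 2*l**2 (Q(l) = (l**2 + l**2) + l = 2*l**2 + l = l + 2*l**2)
z(J) = sqrt(-1246 + J)
8067623/z(Q(-21)) = 8067623/(sqrt(-1246 - 21*(1 + 2*(-21)))) = 8067623/(sqrt(-1246 - 21*(1 - 42))) = 8067623/(sqrt(-1246 - 21*(-41))) = 8067623/(sqrt(-1246 + 861)) = 8067623/(sqrt(-385)) = 8067623/((I*sqrt(385))) = 8067623*(-I*sqrt(385)/385) = -8067623*I*sqrt(385)/385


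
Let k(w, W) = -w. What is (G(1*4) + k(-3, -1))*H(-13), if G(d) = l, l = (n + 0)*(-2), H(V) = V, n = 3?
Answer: 39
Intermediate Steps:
l = -6 (l = (3 + 0)*(-2) = 3*(-2) = -6)
G(d) = -6
(G(1*4) + k(-3, -1))*H(-13) = (-6 - 1*(-3))*(-13) = (-6 + 3)*(-13) = -3*(-13) = 39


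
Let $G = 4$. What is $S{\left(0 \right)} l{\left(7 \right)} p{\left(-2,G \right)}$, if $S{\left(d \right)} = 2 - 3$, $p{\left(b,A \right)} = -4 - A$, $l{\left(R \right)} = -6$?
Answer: $-48$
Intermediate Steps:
$S{\left(d \right)} = -1$
$S{\left(0 \right)} l{\left(7 \right)} p{\left(-2,G \right)} = \left(-1\right) \left(-6\right) \left(-4 - 4\right) = 6 \left(-4 - 4\right) = 6 \left(-8\right) = -48$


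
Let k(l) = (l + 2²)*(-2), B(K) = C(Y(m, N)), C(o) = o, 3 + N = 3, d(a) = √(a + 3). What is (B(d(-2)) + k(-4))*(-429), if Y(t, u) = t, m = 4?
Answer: -1716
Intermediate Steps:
d(a) = √(3 + a)
N = 0 (N = -3 + 3 = 0)
B(K) = 4
k(l) = -8 - 2*l (k(l) = (l + 4)*(-2) = (4 + l)*(-2) = -8 - 2*l)
(B(d(-2)) + k(-4))*(-429) = (4 + (-8 - 2*(-4)))*(-429) = (4 + (-8 + 8))*(-429) = (4 + 0)*(-429) = 4*(-429) = -1716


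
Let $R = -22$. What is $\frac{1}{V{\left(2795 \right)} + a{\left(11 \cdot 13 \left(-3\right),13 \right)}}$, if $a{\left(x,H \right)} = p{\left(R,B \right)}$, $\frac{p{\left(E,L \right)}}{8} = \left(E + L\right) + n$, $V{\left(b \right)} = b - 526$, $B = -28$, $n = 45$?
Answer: $\frac{1}{2229} \approx 0.00044863$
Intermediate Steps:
$V{\left(b \right)} = -526 + b$ ($V{\left(b \right)} = b - 526 = -526 + b$)
$p{\left(E,L \right)} = 360 + 8 E + 8 L$ ($p{\left(E,L \right)} = 8 \left(\left(E + L\right) + 45\right) = 8 \left(45 + E + L\right) = 360 + 8 E + 8 L$)
$a{\left(x,H \right)} = -40$ ($a{\left(x,H \right)} = 360 + 8 \left(-22\right) + 8 \left(-28\right) = 360 - 176 - 224 = -40$)
$\frac{1}{V{\left(2795 \right)} + a{\left(11 \cdot 13 \left(-3\right),13 \right)}} = \frac{1}{\left(-526 + 2795\right) - 40} = \frac{1}{2269 - 40} = \frac{1}{2229}$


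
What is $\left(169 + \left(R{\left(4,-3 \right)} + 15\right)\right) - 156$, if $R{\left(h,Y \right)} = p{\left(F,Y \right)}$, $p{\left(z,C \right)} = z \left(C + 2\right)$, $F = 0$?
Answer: $28$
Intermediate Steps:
$p{\left(z,C \right)} = z \left(2 + C\right)$
$R{\left(h,Y \right)} = 0$ ($R{\left(h,Y \right)} = 0 \left(2 + Y\right) = 0$)
$\left(169 + \left(R{\left(4,-3 \right)} + 15\right)\right) - 156 = \left(169 + \left(0 + 15\right)\right) - 156 = \left(169 + 15\right) - 156 = 184 - 156 = 28$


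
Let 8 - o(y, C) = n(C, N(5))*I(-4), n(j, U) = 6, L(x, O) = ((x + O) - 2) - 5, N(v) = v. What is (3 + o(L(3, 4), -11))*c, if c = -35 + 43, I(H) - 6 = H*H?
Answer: -968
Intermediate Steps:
I(H) = 6 + H² (I(H) = 6 + H*H = 6 + H²)
L(x, O) = -7 + O + x (L(x, O) = ((O + x) - 2) - 5 = (-2 + O + x) - 5 = -7 + O + x)
o(y, C) = -124 (o(y, C) = 8 - 6*(6 + (-4)²) = 8 - 6*(6 + 16) = 8 - 6*22 = 8 - 1*132 = 8 - 132 = -124)
c = 8
(3 + o(L(3, 4), -11))*c = (3 - 124)*8 = -121*8 = -968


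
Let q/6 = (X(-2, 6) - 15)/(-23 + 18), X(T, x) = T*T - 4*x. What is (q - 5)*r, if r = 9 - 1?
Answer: 296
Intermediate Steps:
r = 8
X(T, x) = T² - 4*x
q = 42 (q = 6*((((-2)² - 4*6) - 15)/(-23 + 18)) = 6*(((4 - 24) - 15)/(-5)) = 6*((-20 - 15)*(-⅕)) = 6*(-35*(-⅕)) = 6*7 = 42)
(q - 5)*r = (42 - 5)*8 = 37*8 = 296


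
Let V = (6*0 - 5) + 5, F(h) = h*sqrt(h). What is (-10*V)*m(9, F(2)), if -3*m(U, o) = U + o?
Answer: 0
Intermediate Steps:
F(h) = h**(3/2)
m(U, o) = -U/3 - o/3 (m(U, o) = -(U + o)/3 = -U/3 - o/3)
V = 0 (V = (0 - 5) + 5 = -5 + 5 = 0)
(-10*V)*m(9, F(2)) = (-10*0)*(-1/3*9 - 2*sqrt(2)/3) = 0*(-3 - 2*sqrt(2)/3) = 0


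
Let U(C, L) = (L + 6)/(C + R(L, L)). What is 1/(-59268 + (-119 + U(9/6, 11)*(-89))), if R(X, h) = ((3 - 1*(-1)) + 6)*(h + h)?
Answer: -443/26311467 ≈ -1.6837e-5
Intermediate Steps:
R(X, h) = 20*h (R(X, h) = ((3 + 1) + 6)*(2*h) = (4 + 6)*(2*h) = 10*(2*h) = 20*h)
U(C, L) = (6 + L)/(C + 20*L) (U(C, L) = (L + 6)/(C + 20*L) = (6 + L)/(C + 20*L))
1/(-59268 + (-119 + U(9/6, 11)*(-89))) = 1/(-59268 + (-119 + ((6 + 11)/(9/6 + 20*11))*(-89))) = 1/(-59268 + (-119 + (17/(9*(1/6) + 220))*(-89))) = 1/(-59268 + (-119 + (17/(3/2 + 220))*(-89))) = 1/(-59268 + (-119 + (17/(443/2))*(-89))) = 1/(-59268 + (-119 + ((2/443)*17)*(-89))) = 1/(-59268 + (-119 + (34/443)*(-89))) = 1/(-59268 + (-119 - 3026/443)) = 1/(-59268 - 55743/443) = 1/(-26311467/443) = -443/26311467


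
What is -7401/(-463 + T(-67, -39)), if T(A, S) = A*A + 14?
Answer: -7401/4040 ≈ -1.8319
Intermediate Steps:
T(A, S) = 14 + A² (T(A, S) = A² + 14 = 14 + A²)
-7401/(-463 + T(-67, -39)) = -7401/(-463 + (14 + (-67)²)) = -7401/(-463 + (14 + 4489)) = -7401/(-463 + 4503) = -7401/4040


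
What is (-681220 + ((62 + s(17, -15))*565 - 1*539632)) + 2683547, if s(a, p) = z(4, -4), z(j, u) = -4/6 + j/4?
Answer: 4493740/3 ≈ 1.4979e+6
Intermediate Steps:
z(j, u) = -⅔ + j/4 (z(j, u) = -4*⅙ + j*(¼) = -⅔ + j/4)
s(a, p) = ⅓ (s(a, p) = -⅔ + (¼)*4 = -⅔ + 1 = ⅓)
(-681220 + ((62 + s(17, -15))*565 - 1*539632)) + 2683547 = (-681220 + ((62 + ⅓)*565 - 1*539632)) + 2683547 = (-681220 + ((187/3)*565 - 539632)) + 2683547 = (-681220 + (105655/3 - 539632)) + 2683547 = (-681220 - 1513241/3) + 2683547 = -3556901/3 + 2683547 = 4493740/3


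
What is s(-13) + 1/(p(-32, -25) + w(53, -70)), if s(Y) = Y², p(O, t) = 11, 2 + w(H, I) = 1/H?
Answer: 80835/478 ≈ 169.11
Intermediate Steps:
w(H, I) = -2 + 1/H
s(-13) + 1/(p(-32, -25) + w(53, -70)) = (-13)² + 1/(11 + (-2 + 1/53)) = 169 + 1/(11 + (-2 + 1/53)) = 169 + 1/(11 - 105/53) = 169 + 1/(478/53) = 169 + 53/478 = 80835/478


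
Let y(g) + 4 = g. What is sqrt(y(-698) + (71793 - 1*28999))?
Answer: 2*sqrt(10523) ≈ 205.16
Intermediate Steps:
y(g) = -4 + g
sqrt(y(-698) + (71793 - 1*28999)) = sqrt((-4 - 698) + (71793 - 1*28999)) = sqrt(-702 + (71793 - 28999)) = sqrt(-702 + 42794) = sqrt(42092) = 2*sqrt(10523)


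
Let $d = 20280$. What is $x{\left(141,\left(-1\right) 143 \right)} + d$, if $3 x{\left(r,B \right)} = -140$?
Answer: $\frac{60700}{3} \approx 20233.0$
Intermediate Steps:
$x{\left(r,B \right)} = - \frac{140}{3}$ ($x{\left(r,B \right)} = \frac{1}{3} \left(-140\right) = - \frac{140}{3}$)
$x{\left(141,\left(-1\right) 143 \right)} + d = - \frac{140}{3} + 20280 = \frac{60700}{3}$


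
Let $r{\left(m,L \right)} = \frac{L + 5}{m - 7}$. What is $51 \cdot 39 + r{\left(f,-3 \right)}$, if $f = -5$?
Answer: $\frac{11933}{6} \approx 1988.8$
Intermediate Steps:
$r{\left(m,L \right)} = \frac{5 + L}{-7 + m}$
$51 \cdot 39 + r{\left(f,-3 \right)} = 51 \cdot 39 + \frac{5 - 3}{-7 - 5} = 1989 + \frac{1}{-12} \cdot 2 = 1989 - \frac{1}{6} = \frac{11933}{6}$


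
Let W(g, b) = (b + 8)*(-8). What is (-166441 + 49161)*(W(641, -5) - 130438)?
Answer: 15300583360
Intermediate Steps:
W(g, b) = -64 - 8*b (W(g, b) = (8 + b)*(-8) = -64 - 8*b)
(-166441 + 49161)*(W(641, -5) - 130438) = (-166441 + 49161)*((-64 - 8*(-5)) - 130438) = -117280*((-64 + 40) - 130438) = -117280*(-24 - 130438) = -117280*(-130462) = 15300583360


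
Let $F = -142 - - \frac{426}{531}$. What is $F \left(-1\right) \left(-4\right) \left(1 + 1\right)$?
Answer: $- \frac{199936}{177} \approx -1129.6$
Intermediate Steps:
$F = - \frac{24992}{177}$ ($F = -142 - \left(-426\right) \frac{1}{531} = -142 - - \frac{142}{177} = -142 + \frac{142}{177} = - \frac{24992}{177} \approx -141.2$)
$F \left(-1\right) \left(-4\right) \left(1 + 1\right) = - \frac{24992 \left(-1\right) \left(-4\right) \left(1 + 1\right)}{177} = - \frac{24992 \cdot 4 \cdot 2}{177} = \left(- \frac{24992}{177}\right) 8 = - \frac{199936}{177}$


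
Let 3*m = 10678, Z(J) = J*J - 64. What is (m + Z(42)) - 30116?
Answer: -74570/3 ≈ -24857.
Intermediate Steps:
Z(J) = -64 + J² (Z(J) = J² - 64 = -64 + J²)
m = 10678/3 (m = (⅓)*10678 = 10678/3 ≈ 3559.3)
(m + Z(42)) - 30116 = (10678/3 + (-64 + 42²)) - 30116 = (10678/3 + (-64 + 1764)) - 30116 = (10678/3 + 1700) - 30116 = 15778/3 - 30116 = -74570/3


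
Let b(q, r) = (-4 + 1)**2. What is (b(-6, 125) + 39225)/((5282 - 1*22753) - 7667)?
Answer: -19617/12569 ≈ -1.5607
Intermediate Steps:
b(q, r) = 9 (b(q, r) = (-3)**2 = 9)
(b(-6, 125) + 39225)/((5282 - 1*22753) - 7667) = (9 + 39225)/((5282 - 1*22753) - 7667) = 39234/((5282 - 22753) - 7667) = 39234/(-17471 - 7667) = 39234/(-25138) = 39234*(-1/25138) = -19617/12569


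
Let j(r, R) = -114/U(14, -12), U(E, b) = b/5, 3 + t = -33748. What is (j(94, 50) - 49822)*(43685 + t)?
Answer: -494459883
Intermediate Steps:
t = -33751 (t = -3 - 33748 = -33751)
U(E, b) = b/5 (U(E, b) = b*(⅕) = b/5)
j(r, R) = 95/2 (j(r, R) = -114/((⅕)*(-12)) = -114/(-12/5) = -114*(-5/12) = 95/2)
(j(94, 50) - 49822)*(43685 + t) = (95/2 - 49822)*(43685 - 33751) = -99549/2*9934 = -494459883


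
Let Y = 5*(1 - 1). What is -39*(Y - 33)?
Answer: 1287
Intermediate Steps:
Y = 0 (Y = 5*0 = 0)
-39*(Y - 33) = -39*(0 - 33) = -39*(-33) = 1287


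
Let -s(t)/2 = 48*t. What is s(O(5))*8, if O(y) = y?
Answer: -3840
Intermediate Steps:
s(t) = -96*t
s(O(5))*8 = -96*5*8 = -480*8 = -3840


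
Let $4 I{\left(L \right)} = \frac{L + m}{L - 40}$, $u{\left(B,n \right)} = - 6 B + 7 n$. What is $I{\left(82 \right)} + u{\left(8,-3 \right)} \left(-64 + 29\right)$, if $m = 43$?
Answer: $\frac{405845}{168} \approx 2415.7$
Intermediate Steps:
$I{\left(L \right)} = \frac{43 + L}{4 \left(-40 + L\right)}$ ($I{\left(L \right)} = \frac{\left(L + 43\right) \frac{1}{L - 40}}{4} = \frac{\left(43 + L\right) \frac{1}{-40 + L}}{4} = \frac{\frac{1}{-40 + L} \left(43 + L\right)}{4} = \frac{43 + L}{4 \left(-40 + L\right)}$)
$I{\left(82 \right)} + u{\left(8,-3 \right)} \left(-64 + 29\right) = \frac{43 + 82}{4 \left(-40 + 82\right)} + \left(\left(-6\right) 8 + 7 \left(-3\right)\right) \left(-64 + 29\right) = \frac{1}{4} \cdot \frac{1}{42} \cdot 125 + \left(-48 - 21\right) \left(-35\right) = \frac{1}{4} \cdot \frac{1}{42} \cdot 125 - -2415 = \frac{125}{168} + 2415 = \frac{405845}{168}$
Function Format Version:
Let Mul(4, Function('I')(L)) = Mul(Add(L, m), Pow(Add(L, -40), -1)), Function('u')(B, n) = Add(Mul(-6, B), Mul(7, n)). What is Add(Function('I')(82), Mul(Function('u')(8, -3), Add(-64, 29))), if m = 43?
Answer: Rational(405845, 168) ≈ 2415.7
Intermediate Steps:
Function('I')(L) = Mul(Rational(1, 4), Pow(Add(-40, L), -1), Add(43, L)) (Function('I')(L) = Mul(Rational(1, 4), Mul(Add(L, 43), Pow(Add(L, -40), -1))) = Mul(Rational(1, 4), Mul(Add(43, L), Pow(Add(-40, L), -1))) = Mul(Rational(1, 4), Mul(Pow(Add(-40, L), -1), Add(43, L))) = Mul(Rational(1, 4), Pow(Add(-40, L), -1), Add(43, L)))
Add(Function('I')(82), Mul(Function('u')(8, -3), Add(-64, 29))) = Add(Mul(Rational(1, 4), Pow(Add(-40, 82), -1), Add(43, 82)), Mul(Add(Mul(-6, 8), Mul(7, -3)), Add(-64, 29))) = Add(Mul(Rational(1, 4), Pow(42, -1), 125), Mul(Add(-48, -21), -35)) = Add(Mul(Rational(1, 4), Rational(1, 42), 125), Mul(-69, -35)) = Add(Rational(125, 168), 2415) = Rational(405845, 168)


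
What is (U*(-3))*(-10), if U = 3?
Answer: 90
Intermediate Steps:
(U*(-3))*(-10) = (3*(-3))*(-10) = -9*(-10) = 90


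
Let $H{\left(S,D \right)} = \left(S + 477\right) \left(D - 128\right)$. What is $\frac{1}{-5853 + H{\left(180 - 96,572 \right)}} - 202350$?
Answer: $- \frac{49217792849}{243231} \approx -2.0235 \cdot 10^{5}$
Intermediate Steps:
$H{\left(S,D \right)} = \left(-128 + D\right) \left(477 + S\right)$ ($H{\left(S,D \right)} = \left(477 + S\right) \left(-128 + D\right) = \left(-128 + D\right) \left(477 + S\right)$)
$\frac{1}{-5853 + H{\left(180 - 96,572 \right)}} - 202350 = \frac{1}{-5853 + \left(-61056 - 128 \left(180 - 96\right) + 477 \cdot 572 + 572 \left(180 - 96\right)\right)} - 202350 = \frac{1}{-5853 + \left(-61056 - 10752 + 272844 + 572 \cdot 84\right)} - 202350 = \frac{1}{-5853 + \left(-61056 - 10752 + 272844 + 48048\right)} - 202350 = \frac{1}{-5853 + 249084} - 202350 = \frac{1}{243231} - 202350 = - \frac{49217792849}{243231}$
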